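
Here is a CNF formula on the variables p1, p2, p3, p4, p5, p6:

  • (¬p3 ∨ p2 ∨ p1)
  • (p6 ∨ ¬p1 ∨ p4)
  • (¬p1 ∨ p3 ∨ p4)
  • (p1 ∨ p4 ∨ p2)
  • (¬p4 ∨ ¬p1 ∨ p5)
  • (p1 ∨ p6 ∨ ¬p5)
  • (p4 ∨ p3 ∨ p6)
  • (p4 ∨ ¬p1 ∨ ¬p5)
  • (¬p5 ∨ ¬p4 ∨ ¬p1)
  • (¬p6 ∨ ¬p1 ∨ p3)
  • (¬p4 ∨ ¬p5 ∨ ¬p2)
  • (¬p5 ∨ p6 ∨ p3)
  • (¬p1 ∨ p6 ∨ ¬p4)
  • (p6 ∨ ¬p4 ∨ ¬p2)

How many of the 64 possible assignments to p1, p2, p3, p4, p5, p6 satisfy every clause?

12

Case analysis on p1 and p4:
  p1=1, p4=1: a clause becomes empty — 0.
  p1=1, p4=0: remaining (p2,p3,p5,p6) ∈ {(0,1,0,1); (1,1,0,1)} — 2.
  p1=0, p4=1: 5 of the 16 assignments to (p2,p3,p5,p6) work.
  p1=0, p4=0: 5 of the 16 assignments to (p2,p3,p5,p6) work.
Total: 0 + 2 + 5 + 5 = 12.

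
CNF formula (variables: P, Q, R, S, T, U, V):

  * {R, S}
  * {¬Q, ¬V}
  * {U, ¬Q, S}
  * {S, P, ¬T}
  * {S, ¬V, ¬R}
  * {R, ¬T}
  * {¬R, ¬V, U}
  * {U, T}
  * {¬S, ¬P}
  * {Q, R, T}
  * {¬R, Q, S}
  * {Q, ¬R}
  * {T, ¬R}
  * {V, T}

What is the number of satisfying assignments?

3

Satisfying assignments:
  P=0 Q=1 R=1 S=1 T=1 U=0 V=0
  P=0 Q=1 R=1 S=1 T=1 U=1 V=0
  P=1 Q=1 R=1 S=0 T=1 U=1 V=0
Count: 3.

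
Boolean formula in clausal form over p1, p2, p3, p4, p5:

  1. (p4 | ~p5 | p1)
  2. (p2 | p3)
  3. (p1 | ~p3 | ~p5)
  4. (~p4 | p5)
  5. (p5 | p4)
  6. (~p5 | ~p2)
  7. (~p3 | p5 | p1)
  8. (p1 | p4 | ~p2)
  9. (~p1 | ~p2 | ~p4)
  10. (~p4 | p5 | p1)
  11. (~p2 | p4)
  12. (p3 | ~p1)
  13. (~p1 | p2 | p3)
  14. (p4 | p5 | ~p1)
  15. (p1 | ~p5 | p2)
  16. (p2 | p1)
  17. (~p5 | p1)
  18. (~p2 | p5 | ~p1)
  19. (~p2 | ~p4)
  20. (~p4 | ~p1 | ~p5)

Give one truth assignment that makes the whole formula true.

Try p1 = True.
  then p3 is forced to True.
Set p2 = False and propagate.
Branch on p4: take p4 = False.
  then p5 is forced to True.
Every clause has at least one true literal under this assignment.

p1 = T, p2 = F, p3 = T, p4 = F, p5 = T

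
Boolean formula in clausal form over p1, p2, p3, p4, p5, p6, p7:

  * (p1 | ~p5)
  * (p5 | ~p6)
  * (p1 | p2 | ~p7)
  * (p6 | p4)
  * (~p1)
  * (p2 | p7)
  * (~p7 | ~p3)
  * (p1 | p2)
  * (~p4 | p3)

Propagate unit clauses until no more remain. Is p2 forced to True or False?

True

Unit clause (~p1) sets p1 = False.
(~p5 | p1): since p1 = False, the clause reduces to (~p5). p5 = False.
(~p6 | p5): since p5 = False, the clause reduces to (~p6). p6 = False.
In (p4 | p6), p6 is now false; p4 must hold, so p4 = True.
From (p2 | p1) and p1 = False: p2 = True.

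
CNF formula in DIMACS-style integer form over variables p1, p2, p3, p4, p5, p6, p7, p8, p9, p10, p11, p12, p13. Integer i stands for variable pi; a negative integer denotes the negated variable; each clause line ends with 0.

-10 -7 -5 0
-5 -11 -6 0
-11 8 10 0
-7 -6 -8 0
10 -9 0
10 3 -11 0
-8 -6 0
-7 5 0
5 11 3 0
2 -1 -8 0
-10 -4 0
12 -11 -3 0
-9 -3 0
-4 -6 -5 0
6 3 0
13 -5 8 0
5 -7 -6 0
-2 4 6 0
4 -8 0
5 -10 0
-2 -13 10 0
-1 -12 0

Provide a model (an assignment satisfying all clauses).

p1=False  p2=True  p3=False  p4=False  p5=True  p6=True  p7=False  p8=False  p9=False  p10=True  p11=False  p12=False  p13=True

Pure literal: p1 appears only negated; assign p1 = False.
Pure literal: p7 appears only negated; assign p7 = False.
Set p2 = True and propagate.
Branch on p3: take p3 = False.
  then p6 is forced to True.
  then p8 is forced to False.
For the remaining variables, p4 = False, p5 = True, p9 = False, p10 = True, p11 = False, p12 = False, p13 = True works.
Check each clause:
  1. (~p10 \/ ~p5 \/ ~p7) — ~p7 is true.
  2. (~p5 \/ ~p6 \/ ~p11) — ~p11 is true.
  3. (p10 \/ ~p11 \/ p8) — p10 is true.
  4. (~p6 \/ ~p8 \/ ~p7) — ~p8 is true.
  5. (p10 \/ ~p9) — p10 is true.
  6. (p10 \/ ~p11 \/ p3) — p10 is true.
  7. (~p8 \/ ~p6) — ~p8 is true.
  8. (~p7 \/ p5) — ~p7 is true.
  9. (p5 \/ p11 \/ p3) — p5 is true.
  10. (~p1 \/ ~p8 \/ p2) — ~p8 is true.
  11. (~p4 \/ ~p10) — ~p4 is true.
  12. (~p3 \/ p12 \/ ~p11) — ~p11 is true.
  13. (~p3 \/ ~p9) — ~p3 is true.
  14. (~p6 \/ ~p5 \/ ~p4) — ~p4 is true.
  15. (p3 \/ p6) — p6 is true.
  16. (p8 \/ p13 \/ ~p5) — p13 is true.
  17. (p5 \/ ~p7 \/ ~p6) — ~p7 is true.
  18. (~p2 \/ p4 \/ p6) — p6 is true.
  19. (p4 \/ ~p8) — ~p8 is true.
  20. (p5 \/ ~p10) — p5 is true.
  21. (~p13 \/ p10 \/ ~p2) — p10 is true.
  22. (~p1 \/ ~p12) — ~p12 is true.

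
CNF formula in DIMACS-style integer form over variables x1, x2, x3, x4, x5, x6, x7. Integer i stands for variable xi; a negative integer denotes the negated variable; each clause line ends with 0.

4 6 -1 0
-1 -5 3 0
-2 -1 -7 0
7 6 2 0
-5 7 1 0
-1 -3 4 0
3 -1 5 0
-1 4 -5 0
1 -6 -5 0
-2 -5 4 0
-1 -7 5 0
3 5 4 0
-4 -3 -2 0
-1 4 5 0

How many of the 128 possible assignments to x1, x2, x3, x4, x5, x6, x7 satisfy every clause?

Split on x1, then x5.
  x1=1, x5=1: remaining (x2,x3,x4,x6,x7) ∈ {(0,1,1,0,1); (0,1,1,1,0); (0,1,1,1,1)} — 3.
  x1=1, x5=0: remaining (x2,x3,x4,x6,x7) ∈ {(0,1,1,1,0)} — 1.
  x1=0, x5=1: 5 of the 32 assignments to (x2,x3,x4,x6,x7) work.
  x1=0, x5=0: 17 of the 32 assignments to (x2,x3,x4,x6,x7) work.
Total: 3 + 1 + 5 + 17 = 26.

26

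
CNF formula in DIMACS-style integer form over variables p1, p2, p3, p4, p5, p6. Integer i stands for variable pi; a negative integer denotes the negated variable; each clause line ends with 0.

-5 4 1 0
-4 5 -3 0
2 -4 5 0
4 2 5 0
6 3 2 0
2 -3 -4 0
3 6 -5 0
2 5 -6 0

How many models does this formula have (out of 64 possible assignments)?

26

Case analysis on p5 and p2:
  p5=T, p2=T: 9 of the 16 assignments to (p1,p3,p4,p6) work.
  p5=T, p2=F: 5 of the 16 assignments to (p1,p3,p4,p6) work.
  p5=F, p2=T: p1, p6 free; 3 ways for (p3,p4) × 2^2 = 12.
  p5=F, p2=F: a clause becomes empty — 0.
Total: 9 + 5 + 12 + 0 = 26.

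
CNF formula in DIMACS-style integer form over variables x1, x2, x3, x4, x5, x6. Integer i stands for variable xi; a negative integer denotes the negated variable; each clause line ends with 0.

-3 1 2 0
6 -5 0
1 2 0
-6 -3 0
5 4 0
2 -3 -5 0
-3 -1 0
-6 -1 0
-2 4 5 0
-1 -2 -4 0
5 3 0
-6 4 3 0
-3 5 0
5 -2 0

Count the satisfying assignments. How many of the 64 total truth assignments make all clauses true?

Satisfying assignments:
  x1=F x2=T x3=F x4=T x5=T x6=T
That's 1 in total.

1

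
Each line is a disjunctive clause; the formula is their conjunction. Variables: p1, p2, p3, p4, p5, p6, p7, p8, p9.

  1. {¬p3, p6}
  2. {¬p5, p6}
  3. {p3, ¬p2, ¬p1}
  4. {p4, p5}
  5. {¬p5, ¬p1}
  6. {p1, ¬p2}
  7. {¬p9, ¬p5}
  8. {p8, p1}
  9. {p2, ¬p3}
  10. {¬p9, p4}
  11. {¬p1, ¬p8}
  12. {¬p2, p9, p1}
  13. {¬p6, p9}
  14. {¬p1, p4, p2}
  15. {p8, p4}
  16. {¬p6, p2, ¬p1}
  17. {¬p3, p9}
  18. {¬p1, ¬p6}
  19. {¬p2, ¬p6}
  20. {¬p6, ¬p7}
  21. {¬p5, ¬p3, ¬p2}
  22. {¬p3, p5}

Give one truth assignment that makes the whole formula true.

p1=0, p2=0, p3=0, p4=1, p5=0, p6=0, p7=1, p8=1, p9=0

Check each clause:
  1. {¬p3, p6} — ¬p3 is true.
  2. {p6, ¬p5} — ¬p5 is true.
  3. {¬p2, ¬p1, p3} — ¬p1 is true.
  4. {p5, p4} — p4 is true.
  5. {¬p5, ¬p1} — ¬p5 is true.
  6. {¬p2, p1} — ¬p2 is true.
  7. {¬p5, ¬p9} — ¬p5 is true.
  8. {p1, p8} — p8 is true.
  9. {p2, ¬p3} — ¬p3 is true.
  10. {¬p9, p4} — p4 is true.
  11. {¬p1, ¬p8} — ¬p1 is true.
  12. {p1, ¬p2, p9} — ¬p2 is true.
  13. {¬p6, p9} — ¬p6 is true.
  14. {¬p1, p2, p4} — p4 is true.
  15. {p4, p8} — p8 is true.
  16. {p2, ¬p6, ¬p1} — ¬p6 is true.
  17. {p9, ¬p3} — ¬p3 is true.
  18. {¬p1, ¬p6} — ¬p6 is true.
  19. {¬p6, ¬p2} — ¬p6 is true.
  20. {¬p7, ¬p6} — ¬p6 is true.
  21. {¬p3, ¬p2, ¬p5} — ¬p5 is true.
  22. {p5, ¬p3} — ¬p3 is true.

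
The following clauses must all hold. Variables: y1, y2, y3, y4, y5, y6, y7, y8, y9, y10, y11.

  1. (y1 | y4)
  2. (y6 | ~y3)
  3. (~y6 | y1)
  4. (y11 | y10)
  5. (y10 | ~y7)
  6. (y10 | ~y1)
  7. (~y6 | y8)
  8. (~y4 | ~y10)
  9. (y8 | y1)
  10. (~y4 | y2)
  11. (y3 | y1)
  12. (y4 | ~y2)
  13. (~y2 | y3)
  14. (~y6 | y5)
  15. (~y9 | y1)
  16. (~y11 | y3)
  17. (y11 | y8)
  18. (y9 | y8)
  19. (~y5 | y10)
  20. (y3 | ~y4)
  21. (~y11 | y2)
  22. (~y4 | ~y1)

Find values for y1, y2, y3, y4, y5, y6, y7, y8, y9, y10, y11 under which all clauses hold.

y1=1  y2=0  y3=0  y4=0  y5=1  y6=0  y7=1  y8=1  y9=0  y10=1  y11=0

y8 occurs only positively in the remaining clauses — set y8 = True.
Try y1 = True.
  then y10 is forced to True.
  then y4 is forced to False.
  then y2 is forced to False.
  then y11 is forced to False.
Try y3 = False.
The remaining clauses are satisfied by y5 = True, y6 = False, y7 = True, y9 = False.
Every clause has at least one true literal under this assignment.
Check each clause:
  1. (y1 | y4) — y1 is true.
  2. (y6 | ~y3) — ~y3 is true.
  3. (~y6 | y1) — y1 is true.
  4. (y11 | y10) — y10 is true.
  5. (~y7 | y10) — y10 is true.
  6. (y10 | ~y1) — y10 is true.
  7. (y8 | ~y6) — y8 is true.
  8. (~y4 | ~y10) — ~y4 is true.
  9. (y8 | y1) — y8 is true.
  10. (~y4 | y2) — ~y4 is true.
  11. (y3 | y1) — y1 is true.
  12. (y4 | ~y2) — ~y2 is true.
  13. (y3 | ~y2) — ~y2 is true.
  14. (~y6 | y5) — ~y6 is true.
  15. (y1 | ~y9) — y1 is true.
  16. (y3 | ~y11) — ~y11 is true.
  17. (y8 | y11) — y8 is true.
  18. (y9 | y8) — y8 is true.
  19. (y10 | ~y5) — y10 is true.
  20. (y3 | ~y4) — ~y4 is true.
  21. (~y11 | y2) — ~y11 is true.
  22. (~y4 | ~y1) — ~y4 is true.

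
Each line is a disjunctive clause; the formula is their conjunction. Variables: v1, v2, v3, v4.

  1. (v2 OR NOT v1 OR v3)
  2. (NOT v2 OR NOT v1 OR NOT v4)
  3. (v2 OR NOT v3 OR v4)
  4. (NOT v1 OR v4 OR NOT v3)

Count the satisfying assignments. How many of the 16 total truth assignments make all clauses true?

Split on v1, then v2.
  v1=T, v2=T: remaining (v3,v4) ∈ {(F,F)} — 1.
  v1=T, v2=F: remaining (v3,v4) ∈ {(T,T)} — 1.
  v1=F, v2=T: remaining (v3,v4) ∈ {(F,F); (F,T); (T,F); (T,T)} — 4.
  v1=F, v2=F: remaining (v3,v4) ∈ {(F,F); (F,T); (T,T)} — 3.
Total: 1 + 1 + 4 + 3 = 9.

9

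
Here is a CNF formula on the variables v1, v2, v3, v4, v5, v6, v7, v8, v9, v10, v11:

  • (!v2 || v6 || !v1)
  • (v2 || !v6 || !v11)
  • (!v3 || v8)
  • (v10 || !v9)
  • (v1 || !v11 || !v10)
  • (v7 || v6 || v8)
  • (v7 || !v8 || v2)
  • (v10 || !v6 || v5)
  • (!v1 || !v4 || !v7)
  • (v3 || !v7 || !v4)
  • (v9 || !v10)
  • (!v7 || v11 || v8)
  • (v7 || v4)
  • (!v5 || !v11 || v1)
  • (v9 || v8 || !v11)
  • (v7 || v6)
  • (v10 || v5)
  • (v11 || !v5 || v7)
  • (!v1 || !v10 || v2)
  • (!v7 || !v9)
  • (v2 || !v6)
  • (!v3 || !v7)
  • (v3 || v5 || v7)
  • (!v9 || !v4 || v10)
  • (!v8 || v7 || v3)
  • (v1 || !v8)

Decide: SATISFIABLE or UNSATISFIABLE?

SATISFIABLE

Branch on v1: take v1 = True.
Set v2 = False and propagate.
  then v10 is forced to False.
  then v9 is forced to False.
  then v5 is forced to True.
  then v6 is forced to False.
  then v7 is forced to True.
  then v4 is forced to False.
  then v3 is forced to False.
For the remaining variables, v8 = True, v11 = True works.
So v1=True  v2=False  v3=False  v4=False  v5=True  v6=False  v7=True  v8=True  v9=False  v10=False  v11=True is a satisfying assignment.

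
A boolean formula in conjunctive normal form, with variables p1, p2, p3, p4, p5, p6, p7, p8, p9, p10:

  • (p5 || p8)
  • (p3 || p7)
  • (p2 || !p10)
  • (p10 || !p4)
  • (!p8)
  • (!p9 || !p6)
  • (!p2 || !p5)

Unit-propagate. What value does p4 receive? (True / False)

False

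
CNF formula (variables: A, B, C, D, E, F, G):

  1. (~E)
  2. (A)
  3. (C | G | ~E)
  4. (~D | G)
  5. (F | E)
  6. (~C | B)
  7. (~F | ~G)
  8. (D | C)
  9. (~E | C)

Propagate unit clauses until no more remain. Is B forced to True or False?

True

Unit clause (~E) sets E = False.
Unit clause (A) sets A = True.
From (F | E) and E = False: F = True.
(~G | ~F): since F = True, the clause reduces to (~G). G = False.
In (~D | G), G is now false; ~D must hold, so D = False.
(D | C): since D = False, the clause reduces to (C). C = True.
From (~C | B) and C = True: B = True.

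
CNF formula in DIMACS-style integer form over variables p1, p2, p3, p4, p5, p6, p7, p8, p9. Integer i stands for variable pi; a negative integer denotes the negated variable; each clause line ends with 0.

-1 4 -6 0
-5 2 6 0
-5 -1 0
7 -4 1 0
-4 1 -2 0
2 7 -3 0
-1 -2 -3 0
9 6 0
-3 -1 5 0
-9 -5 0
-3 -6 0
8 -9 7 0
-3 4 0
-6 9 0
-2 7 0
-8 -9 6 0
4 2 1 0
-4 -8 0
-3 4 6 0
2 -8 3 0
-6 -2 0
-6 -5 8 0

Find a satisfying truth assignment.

p1=1, p2=1, p3=0, p4=0, p5=0, p6=0, p7=1, p8=0, p9=1

Check each clause:
  1. (~p1 | p4 | ~p6) — ~p6 is true.
  2. (p6 | p2 | ~p5) — p2 is true.
  3. (~p1 | ~p5) — ~p5 is true.
  4. (~p4 | p1 | p7) — p1 is true.
  5. (p1 | ~p2 | ~p4) — p1 is true.
  6. (~p3 | p7 | p2) — p2 is true.
  7. (~p2 | ~p1 | ~p3) — ~p3 is true.
  8. (p6 | p9) — p9 is true.
  9. (~p1 | p5 | ~p3) — ~p3 is true.
  10. (~p5 | ~p9) — ~p5 is true.
  11. (~p6 | ~p3) — ~p6 is true.
  12. (p8 | ~p9 | p7) — p7 is true.
  13. (~p3 | p4) — ~p3 is true.
  14. (~p6 | p9) — p9 is true.
  15. (p7 | ~p2) — p7 is true.
  16. (p6 | ~p8 | ~p9) — ~p8 is true.
  17. (p4 | p1 | p2) — p1 is true.
  18. (~p4 | ~p8) — ~p8 is true.
  19. (p4 | ~p3 | p6) — ~p3 is true.
  20. (p3 | p2 | ~p8) — ~p8 is true.
  21. (~p2 | ~p6) — ~p6 is true.
  22. (~p5 | ~p6 | p8) — ~p6 is true.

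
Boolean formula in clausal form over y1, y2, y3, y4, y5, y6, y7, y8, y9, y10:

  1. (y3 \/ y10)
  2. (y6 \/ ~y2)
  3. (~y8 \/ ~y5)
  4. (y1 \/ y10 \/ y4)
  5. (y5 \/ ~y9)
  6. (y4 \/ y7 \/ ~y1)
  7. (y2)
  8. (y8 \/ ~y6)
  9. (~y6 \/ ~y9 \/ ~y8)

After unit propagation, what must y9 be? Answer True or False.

False

(y2) stands alone — y2 = True.
From (~y2 \/ y6) and y2 = True: y6 = True.
(~y6 \/ y8) with y6 = True leaves only y8, so y8 = True.
In (~y5 \/ ~y8), ~y8 is now false; ~y5 must hold, so y5 = False.
(y5 \/ ~y9): since y5 = False, the clause reduces to (~y9). y9 = False.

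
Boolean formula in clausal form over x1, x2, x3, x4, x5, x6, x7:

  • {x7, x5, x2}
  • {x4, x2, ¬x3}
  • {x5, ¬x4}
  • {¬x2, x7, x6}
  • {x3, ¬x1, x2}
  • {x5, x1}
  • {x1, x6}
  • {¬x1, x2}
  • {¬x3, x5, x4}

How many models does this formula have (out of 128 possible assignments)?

Split on x2, then x1.
  x2=T, x1=T: 15 of the 32 assignments to (x3,x4,x5,x6,x7) work.
  x2=T, x1=F: forces x5=T; x6=T; x3, x4, x7 free → 2^3 = 8.
  x2=F, x1=T: a clause becomes empty — 0.
  x2=F, x1=F: x7 free; 3 ways for (x3,x4,x5,x6) × 2^1 = 6.
Total: 15 + 8 + 0 + 6 = 29.

29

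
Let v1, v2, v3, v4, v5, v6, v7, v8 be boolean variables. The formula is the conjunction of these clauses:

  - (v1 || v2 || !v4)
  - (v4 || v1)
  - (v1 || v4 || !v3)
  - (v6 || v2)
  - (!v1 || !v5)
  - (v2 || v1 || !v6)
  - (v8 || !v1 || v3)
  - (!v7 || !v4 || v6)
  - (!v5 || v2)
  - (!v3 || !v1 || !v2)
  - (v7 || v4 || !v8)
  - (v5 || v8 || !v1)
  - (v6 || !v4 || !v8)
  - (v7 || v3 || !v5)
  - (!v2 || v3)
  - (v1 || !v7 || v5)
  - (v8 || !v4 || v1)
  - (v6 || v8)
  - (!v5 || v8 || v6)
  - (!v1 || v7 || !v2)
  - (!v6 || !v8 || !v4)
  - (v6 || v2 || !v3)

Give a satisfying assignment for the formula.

v1 = 1  v2 = 0  v3 = 1  v4 = 0  v5 = 0  v6 = 1  v7 = 1  v8 = 1

Check each clause:
  1. (v1 || v2 || !v4) — v1 is true.
  2. (v1 || v4) — v1 is true.
  3. (!v3 || v1 || v4) — v1 is true.
  4. (v2 || v6) — v6 is true.
  5. (!v5 || !v1) — !v5 is true.
  6. (v2 || !v6 || v1) — v1 is true.
  7. (!v1 || v3 || v8) — v8 is true.
  8. (!v7 || v6 || !v4) — !v4 is true.
  9. (!v5 || v2) — !v5 is true.
  10. (!v1 || !v3 || !v2) — !v2 is true.
  11. (!v8 || v4 || v7) — v7 is true.
  12. (v8 || v5 || !v1) — v8 is true.
  13. (!v8 || !v4 || v6) — !v4 is true.
  14. (v3 || v7 || !v5) — !v5 is true.
  15. (!v2 || v3) — v3 is true.
  16. (v5 || !v7 || v1) — v1 is true.
  17. (v1 || !v4 || v8) — v8 is true.
  18. (v8 || v6) — v8 is true.
  19. (!v5 || v8 || v6) — v8 is true.
  20. (!v1 || v7 || !v2) — !v2 is true.
  21. (!v8 || !v6 || !v4) — !v4 is true.
  22. (v6 || !v3 || v2) — v6 is true.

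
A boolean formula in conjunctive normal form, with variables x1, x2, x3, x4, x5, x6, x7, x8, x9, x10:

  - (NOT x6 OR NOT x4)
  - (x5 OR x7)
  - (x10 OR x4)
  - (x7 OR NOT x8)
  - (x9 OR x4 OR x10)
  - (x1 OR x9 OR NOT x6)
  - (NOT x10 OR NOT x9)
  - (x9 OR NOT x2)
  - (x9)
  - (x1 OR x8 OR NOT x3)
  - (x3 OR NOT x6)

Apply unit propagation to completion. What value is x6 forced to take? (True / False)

False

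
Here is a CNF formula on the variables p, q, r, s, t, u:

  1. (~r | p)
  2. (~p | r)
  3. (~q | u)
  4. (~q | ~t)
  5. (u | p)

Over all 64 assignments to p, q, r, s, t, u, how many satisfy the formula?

16

Case analysis on p and q:
  p=1, q=1: remaining (r,s,t,u) ∈ {(1,0,0,1); (1,1,0,1)} — 2.
  p=1, q=0: forces r=1; s, t, u free → 2^3 = 8.
  p=0, q=1: remaining (r,s,t,u) ∈ {(0,0,0,1); (0,1,0,1)} — 2.
  p=0, q=0: remaining (r,s,t,u) ∈ {(0,0,0,1); (0,0,1,1); (0,1,0,1); (0,1,1,1)} — 4.
Total: 2 + 8 + 2 + 4 = 16.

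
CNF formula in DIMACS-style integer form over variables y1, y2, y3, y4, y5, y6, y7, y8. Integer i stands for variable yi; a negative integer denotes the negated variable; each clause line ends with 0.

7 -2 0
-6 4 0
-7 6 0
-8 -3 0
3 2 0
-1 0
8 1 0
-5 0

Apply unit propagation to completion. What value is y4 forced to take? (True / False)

True

(NOT y1) is a unit clause: y1 = False.
In (y8 OR y1), y1 is now false; y8 must hold, so y8 = True.
(NOT y8 OR NOT y3): since y8 = True, the clause reduces to (NOT y3). y3 = False.
In (y3 OR y2), y3 is now false; y2 must hold, so y2 = True.
From (NOT y2 OR y7) and y2 = True: y7 = True.
From (y6 OR NOT y7) and y7 = True: y6 = True.
(NOT y6 OR y4): since y6 = True, the clause reduces to (y4). y4 = True.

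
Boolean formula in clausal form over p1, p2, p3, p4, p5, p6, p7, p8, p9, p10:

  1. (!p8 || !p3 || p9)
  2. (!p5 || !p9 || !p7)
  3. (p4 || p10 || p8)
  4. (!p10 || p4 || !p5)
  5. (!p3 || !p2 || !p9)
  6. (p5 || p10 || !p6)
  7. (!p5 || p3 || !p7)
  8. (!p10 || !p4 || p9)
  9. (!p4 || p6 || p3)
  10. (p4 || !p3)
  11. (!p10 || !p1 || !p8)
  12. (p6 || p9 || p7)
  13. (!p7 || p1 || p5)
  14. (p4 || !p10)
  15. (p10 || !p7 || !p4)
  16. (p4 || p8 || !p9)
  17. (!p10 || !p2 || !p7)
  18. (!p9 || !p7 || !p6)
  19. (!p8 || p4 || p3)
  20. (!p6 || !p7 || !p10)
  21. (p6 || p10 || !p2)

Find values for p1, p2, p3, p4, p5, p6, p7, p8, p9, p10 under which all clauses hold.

p1 = False, p2 = False, p3 = True, p4 = True, p5 = False, p6 = False, p7 = False, p8 = False, p9 = True, p10 = False

Check each clause:
  1. (!p3 || p9 || !p8) — !p8 is true.
  2. (!p7 || !p9 || !p5) — !p7 is true.
  3. (p4 || p8 || p10) — p4 is true.
  4. (!p10 || !p5 || p4) — !p5 is true.
  5. (!p3 || !p2 || !p9) — !p2 is true.
  6. (p5 || !p6 || p10) — !p6 is true.
  7. (!p5 || !p7 || p3) — p3 is true.
  8. (!p4 || !p10 || p9) — p9 is true.
  9. (p3 || p6 || !p4) — p3 is true.
  10. (!p3 || p4) — p4 is true.
  11. (!p10 || !p8 || !p1) — !p8 is true.
  12. (p6 || p9 || p7) — p9 is true.
  13. (p5 || !p7 || p1) — !p7 is true.
  14. (p4 || !p10) — p4 is true.
  15. (!p4 || !p7 || p10) — !p7 is true.
  16. (!p9 || p4 || p8) — p4 is true.
  17. (!p7 || !p2 || !p10) — !p7 is true.
  18. (!p9 || !p7 || !p6) — !p7 is true.
  19. (p4 || !p8 || p3) — !p8 is true.
  20. (!p6 || !p10 || !p7) — !p7 is true.
  21. (p10 || !p2 || p6) — !p2 is true.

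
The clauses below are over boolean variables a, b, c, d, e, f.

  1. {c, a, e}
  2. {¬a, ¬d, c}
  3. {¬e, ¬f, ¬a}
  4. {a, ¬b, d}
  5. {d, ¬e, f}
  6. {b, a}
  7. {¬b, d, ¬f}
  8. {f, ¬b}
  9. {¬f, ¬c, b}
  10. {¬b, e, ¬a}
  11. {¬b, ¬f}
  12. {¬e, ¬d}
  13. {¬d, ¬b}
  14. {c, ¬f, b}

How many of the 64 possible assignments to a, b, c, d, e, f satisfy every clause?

3

Satisfying assignments:
  a=1 b=0 c=0 d=0 e=0 f=0
  a=1 b=0 c=1 d=0 e=0 f=0
  a=1 b=0 c=1 d=1 e=0 f=0
Count: 3.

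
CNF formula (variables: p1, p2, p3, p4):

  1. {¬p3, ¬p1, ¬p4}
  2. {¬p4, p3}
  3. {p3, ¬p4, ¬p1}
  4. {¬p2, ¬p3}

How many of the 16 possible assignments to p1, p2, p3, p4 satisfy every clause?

7

Satisfying assignments:
  p1=0 p2=0 p3=0 p4=0
  p1=0 p2=0 p3=1 p4=0
  p1=0 p2=0 p3=1 p4=1
  p1=0 p2=1 p3=0 p4=0
  p1=1 p2=0 p3=0 p4=0
  p1=1 p2=0 p3=1 p4=0
  p1=1 p2=1 p3=0 p4=0
Count: 7.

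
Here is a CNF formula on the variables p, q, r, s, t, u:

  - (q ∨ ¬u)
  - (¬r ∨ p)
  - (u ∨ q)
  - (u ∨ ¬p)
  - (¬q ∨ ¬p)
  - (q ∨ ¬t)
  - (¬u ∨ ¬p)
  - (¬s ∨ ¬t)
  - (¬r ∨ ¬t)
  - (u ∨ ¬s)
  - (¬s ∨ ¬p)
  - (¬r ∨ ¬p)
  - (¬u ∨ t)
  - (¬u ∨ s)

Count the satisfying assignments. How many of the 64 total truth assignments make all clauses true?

2

Satisfying assignments:
  p=F q=T r=F s=F t=F u=F
  p=F q=T r=F s=F t=T u=F
That's 2 in total.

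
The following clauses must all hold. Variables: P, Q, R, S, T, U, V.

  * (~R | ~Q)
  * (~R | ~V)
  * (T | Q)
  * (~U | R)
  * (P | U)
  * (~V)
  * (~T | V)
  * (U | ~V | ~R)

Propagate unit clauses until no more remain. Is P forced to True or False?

(~V) stands alone — V = False.
From (V | ~T) and V = False: T = False.
In (Q | T), T is now false; Q must hold, so Q = True.
In (~R | ~Q), ~Q is now false; ~R must hold, so R = False.
From (~U | R) and R = False: U = False.
In (U | P), U is now false; P must hold, so P = True.

True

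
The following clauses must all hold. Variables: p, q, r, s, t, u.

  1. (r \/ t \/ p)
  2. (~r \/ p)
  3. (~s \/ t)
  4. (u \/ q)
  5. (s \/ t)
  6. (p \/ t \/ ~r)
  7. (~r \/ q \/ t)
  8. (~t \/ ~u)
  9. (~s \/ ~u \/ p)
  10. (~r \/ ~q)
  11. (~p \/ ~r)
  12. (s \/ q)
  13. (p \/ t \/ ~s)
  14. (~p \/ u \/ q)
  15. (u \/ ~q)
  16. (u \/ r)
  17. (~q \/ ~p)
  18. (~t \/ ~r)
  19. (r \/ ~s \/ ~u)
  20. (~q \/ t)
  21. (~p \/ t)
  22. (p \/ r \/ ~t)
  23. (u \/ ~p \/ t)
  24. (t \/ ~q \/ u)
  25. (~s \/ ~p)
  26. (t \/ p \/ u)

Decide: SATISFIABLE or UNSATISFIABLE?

UNSATISFIABLE

t = True:
  propagation gives u=False, q=True; an empty clause results — contradiction.
t = False:
  propagation gives s=False; an empty clause results — contradiction.
Every branch closes, so no satisfying assignment exists.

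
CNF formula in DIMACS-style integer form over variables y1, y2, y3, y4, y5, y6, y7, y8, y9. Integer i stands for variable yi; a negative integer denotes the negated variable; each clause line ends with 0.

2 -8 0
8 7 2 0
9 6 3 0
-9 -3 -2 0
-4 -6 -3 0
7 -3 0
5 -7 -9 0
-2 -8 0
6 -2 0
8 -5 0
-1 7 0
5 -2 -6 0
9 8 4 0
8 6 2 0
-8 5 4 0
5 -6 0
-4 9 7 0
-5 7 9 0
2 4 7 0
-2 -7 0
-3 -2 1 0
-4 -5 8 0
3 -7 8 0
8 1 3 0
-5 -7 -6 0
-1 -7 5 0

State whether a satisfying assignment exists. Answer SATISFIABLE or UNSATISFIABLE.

UNSATISFIABLE

y7 = True:
  propagation gives y2=False, y8=False, y5=False, y9=False; an empty clause results — contradiction.
y7 = False:
  propagation gives y3=False, y1=False, y8=True, y2=True; an empty clause results — contradiction.
Every branch closes, so no satisfying assignment exists.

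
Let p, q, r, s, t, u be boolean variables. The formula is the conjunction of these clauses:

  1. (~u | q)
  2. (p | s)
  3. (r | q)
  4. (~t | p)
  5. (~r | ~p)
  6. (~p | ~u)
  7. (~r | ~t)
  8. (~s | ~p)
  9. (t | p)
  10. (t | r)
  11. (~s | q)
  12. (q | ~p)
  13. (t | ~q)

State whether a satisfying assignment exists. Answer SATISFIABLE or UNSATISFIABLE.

SATISFIABLE

u occurs only negated in the remaining clauses — set u = False.
Try p = True.
  then r is forced to False.
  then q is forced to True.
  then s is forced to False.
  then t is forced to True.
So p=T, q=T, r=F, s=F, t=T, u=F is a satisfying assignment.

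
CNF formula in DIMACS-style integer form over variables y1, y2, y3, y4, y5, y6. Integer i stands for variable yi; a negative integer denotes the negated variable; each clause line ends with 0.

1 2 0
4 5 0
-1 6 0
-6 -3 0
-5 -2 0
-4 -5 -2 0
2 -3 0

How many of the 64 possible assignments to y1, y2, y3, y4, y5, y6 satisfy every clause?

Satisfying assignments:
  y1=0 y2=1 y3=0 y4=1 y5=0 y6=0
  y1=0 y2=1 y3=0 y4=1 y5=0 y6=1
  y1=0 y2=1 y3=1 y4=1 y5=0 y6=0
  y1=1 y2=0 y3=0 y4=0 y5=1 y6=1
  y1=1 y2=0 y3=0 y4=1 y5=0 y6=1
  y1=1 y2=0 y3=0 y4=1 y5=1 y6=1
  y1=1 y2=1 y3=0 y4=1 y5=0 y6=1
That's 7 in total.

7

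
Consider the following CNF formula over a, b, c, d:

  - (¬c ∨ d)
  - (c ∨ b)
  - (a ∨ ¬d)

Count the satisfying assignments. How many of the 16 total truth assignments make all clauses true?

Satisfying assignments:
  a=0 b=1 c=0 d=0
  a=1 b=0 c=1 d=1
  a=1 b=1 c=0 d=0
  a=1 b=1 c=0 d=1
  a=1 b=1 c=1 d=1
Count: 5.

5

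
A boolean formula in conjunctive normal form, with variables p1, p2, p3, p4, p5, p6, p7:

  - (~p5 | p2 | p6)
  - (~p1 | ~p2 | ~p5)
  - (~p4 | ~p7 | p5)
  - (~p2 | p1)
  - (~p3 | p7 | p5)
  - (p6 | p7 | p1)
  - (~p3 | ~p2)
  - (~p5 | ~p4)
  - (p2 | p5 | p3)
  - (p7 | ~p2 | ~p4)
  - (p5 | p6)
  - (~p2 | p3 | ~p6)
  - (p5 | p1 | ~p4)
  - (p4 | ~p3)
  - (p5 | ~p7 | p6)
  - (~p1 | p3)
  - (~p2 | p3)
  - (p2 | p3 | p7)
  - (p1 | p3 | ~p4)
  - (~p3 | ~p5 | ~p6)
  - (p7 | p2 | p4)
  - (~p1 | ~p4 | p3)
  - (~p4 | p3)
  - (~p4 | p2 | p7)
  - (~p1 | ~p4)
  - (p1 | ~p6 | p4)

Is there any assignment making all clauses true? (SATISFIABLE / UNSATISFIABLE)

UNSATISFIABLE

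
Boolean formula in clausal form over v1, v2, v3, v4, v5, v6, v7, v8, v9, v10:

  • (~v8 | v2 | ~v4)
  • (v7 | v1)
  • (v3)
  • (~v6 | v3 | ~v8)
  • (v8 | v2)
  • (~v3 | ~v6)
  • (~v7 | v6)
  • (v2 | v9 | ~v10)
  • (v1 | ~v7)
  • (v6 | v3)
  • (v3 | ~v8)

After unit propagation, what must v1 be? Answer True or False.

True

(v3) is a unit clause: v3 = True.
In (~v3 | ~v6), ~v3 is now false; ~v6 must hold, so v6 = False.
In (~v7 | v6), v6 is now false; ~v7 must hold, so v7 = False.
In (v7 | v1), v7 is now false; v1 must hold, so v1 = True.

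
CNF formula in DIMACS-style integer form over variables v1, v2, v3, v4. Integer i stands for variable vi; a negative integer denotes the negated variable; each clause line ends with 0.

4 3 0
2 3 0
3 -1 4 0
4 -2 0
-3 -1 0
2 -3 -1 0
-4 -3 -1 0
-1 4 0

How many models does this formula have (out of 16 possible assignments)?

5

The models are:
  v1=0 v2=0 v3=1 v4=0
  v1=0 v2=0 v3=1 v4=1
  v1=0 v2=1 v3=0 v4=1
  v1=0 v2=1 v3=1 v4=1
  v1=1 v2=1 v3=0 v4=1
Count: 5.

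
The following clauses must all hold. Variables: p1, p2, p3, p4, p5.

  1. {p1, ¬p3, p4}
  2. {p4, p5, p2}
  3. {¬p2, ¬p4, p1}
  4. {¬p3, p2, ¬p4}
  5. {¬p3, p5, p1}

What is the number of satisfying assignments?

17

Case analysis on p4 and p1:
  p4=T, p1=T: p5 free; 3 ways for (p2,p3) × 2^1 = 6.
  p4=T, p1=F: remaining (p2,p3,p5) ∈ {(F,F,F); (F,F,T)} — 2.
  p4=F, p1=T: p3 free; 3 ways for (p2,p5) × 2^1 = 6.
  p4=F, p1=F: remaining (p2,p3,p5) ∈ {(F,F,T); (T,F,F); (T,F,T)} — 3.
Total: 6 + 2 + 6 + 3 = 17.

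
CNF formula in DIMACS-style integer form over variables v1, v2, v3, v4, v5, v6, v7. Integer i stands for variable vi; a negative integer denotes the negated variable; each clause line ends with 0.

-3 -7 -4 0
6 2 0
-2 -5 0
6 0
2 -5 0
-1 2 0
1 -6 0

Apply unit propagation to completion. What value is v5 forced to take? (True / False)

(v6) is a unit clause: v6 = True.
(~v6 \/ v1) with v6 = True leaves only v1, so v1 = True.
(~v1 \/ v2): since v1 = True, the clause reduces to (v2). v2 = True.
From (~v2 \/ ~v5) and v2 = True: v5 = False.

False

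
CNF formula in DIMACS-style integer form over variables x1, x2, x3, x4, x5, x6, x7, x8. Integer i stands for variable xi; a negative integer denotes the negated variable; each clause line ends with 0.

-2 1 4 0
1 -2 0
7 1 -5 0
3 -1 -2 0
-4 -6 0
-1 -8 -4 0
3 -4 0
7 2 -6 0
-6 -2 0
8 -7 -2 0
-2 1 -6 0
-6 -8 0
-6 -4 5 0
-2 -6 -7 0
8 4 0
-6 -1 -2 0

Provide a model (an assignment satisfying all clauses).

x3 occurs only positively in the remaining clauses — set x3 = True.
x6 occurs only negated in the remaining clauses — set x6 = False.
Branch on x1: take x1 = False.
  then x2 is forced to False.
Set x4 = True and propagate.
Set x5 = False and propagate.
x7, x8 are now unconstrained; take x7 = False, x8 = False.
Every clause has at least one true literal under this assignment.

x1=False  x2=False  x3=True  x4=True  x5=False  x6=False  x7=False  x8=False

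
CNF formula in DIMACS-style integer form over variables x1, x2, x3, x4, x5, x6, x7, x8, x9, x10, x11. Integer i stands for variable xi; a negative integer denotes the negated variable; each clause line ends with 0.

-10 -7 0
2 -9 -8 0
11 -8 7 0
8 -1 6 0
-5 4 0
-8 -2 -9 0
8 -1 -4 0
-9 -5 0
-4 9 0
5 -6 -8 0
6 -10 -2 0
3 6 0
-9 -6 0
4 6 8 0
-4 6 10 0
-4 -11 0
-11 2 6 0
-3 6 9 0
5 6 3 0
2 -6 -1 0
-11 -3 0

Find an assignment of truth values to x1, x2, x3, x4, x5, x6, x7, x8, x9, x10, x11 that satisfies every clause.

x1=F  x2=T  x3=T  x4=F  x5=F  x6=T  x7=F  x8=F  x9=F  x10=T  x11=F

Check each clause:
  1. {¬x7, ¬x10} — ¬x7 is true.
  2. {¬x8, ¬x9, x2} — ¬x8 is true.
  3. {¬x8, x11, x7} — ¬x8 is true.
  4. {x6, ¬x1, x8} — x6 is true.
  5. {¬x5, x4} — ¬x5 is true.
  6. {¬x9, ¬x2, ¬x8} — ¬x8 is true.
  7. {x8, ¬x1, ¬x4} — ¬x4 is true.
  8. {¬x9, ¬x5} — ¬x5 is true.
  9. {¬x4, x9} — ¬x4 is true.
  10. {x5, ¬x6, ¬x8} — ¬x8 is true.
  11. {¬x2, x6, ¬x10} — x6 is true.
  12. {x6, x3} — x3 is true.
  13. {¬x6, ¬x9} — ¬x9 is true.
  14. {x8, x4, x6} — x6 is true.
  15. {x6, ¬x4, x10} — x10 is true.
  16. {¬x11, ¬x4} — ¬x4 is true.
  17. {x6, x2, ¬x11} — x2 is true.
  18. {x9, ¬x3, x6} — x6 is true.
  19. {x5, x3, x6} — x3 is true.
  20. {¬x6, ¬x1, x2} — x2 is true.
  21. {¬x11, ¬x3} — ¬x11 is true.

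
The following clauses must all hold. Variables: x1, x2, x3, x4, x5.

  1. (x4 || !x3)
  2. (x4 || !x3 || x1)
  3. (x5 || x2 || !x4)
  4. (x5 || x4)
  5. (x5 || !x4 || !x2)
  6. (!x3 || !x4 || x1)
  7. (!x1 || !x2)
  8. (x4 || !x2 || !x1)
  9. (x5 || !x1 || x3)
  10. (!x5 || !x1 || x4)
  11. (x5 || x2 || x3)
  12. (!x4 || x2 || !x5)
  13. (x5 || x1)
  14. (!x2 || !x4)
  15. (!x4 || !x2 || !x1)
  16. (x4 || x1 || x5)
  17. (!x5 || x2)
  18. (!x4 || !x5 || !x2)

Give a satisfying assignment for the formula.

Set x1 = False and propagate.
  then x5 is forced to True.
  then x2 is forced to True.
  then x4 is forced to False.
  then x3 is forced to False.
Every clause has at least one true literal under this assignment.

x1=0, x2=1, x3=0, x4=0, x5=1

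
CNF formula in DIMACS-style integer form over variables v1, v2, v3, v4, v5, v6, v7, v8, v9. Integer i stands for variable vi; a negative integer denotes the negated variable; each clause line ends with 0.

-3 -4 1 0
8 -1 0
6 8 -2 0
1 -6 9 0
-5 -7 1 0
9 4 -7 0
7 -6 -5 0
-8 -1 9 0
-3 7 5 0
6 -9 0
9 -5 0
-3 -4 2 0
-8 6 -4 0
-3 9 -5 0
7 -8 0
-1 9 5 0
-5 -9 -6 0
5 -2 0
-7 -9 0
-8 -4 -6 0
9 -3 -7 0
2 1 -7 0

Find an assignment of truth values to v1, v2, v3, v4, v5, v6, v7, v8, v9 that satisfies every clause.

v1 = 0  v2 = 0  v3 = 0  v4 = 0  v5 = 0  v6 = 1  v7 = 0  v8 = 0  v9 = 1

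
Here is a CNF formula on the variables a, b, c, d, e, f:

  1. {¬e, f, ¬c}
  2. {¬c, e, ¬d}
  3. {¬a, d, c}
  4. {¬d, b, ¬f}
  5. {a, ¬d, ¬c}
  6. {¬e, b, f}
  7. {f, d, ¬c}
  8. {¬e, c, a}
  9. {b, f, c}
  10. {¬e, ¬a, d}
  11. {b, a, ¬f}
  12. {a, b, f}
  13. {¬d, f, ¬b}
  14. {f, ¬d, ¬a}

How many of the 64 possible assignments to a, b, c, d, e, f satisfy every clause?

10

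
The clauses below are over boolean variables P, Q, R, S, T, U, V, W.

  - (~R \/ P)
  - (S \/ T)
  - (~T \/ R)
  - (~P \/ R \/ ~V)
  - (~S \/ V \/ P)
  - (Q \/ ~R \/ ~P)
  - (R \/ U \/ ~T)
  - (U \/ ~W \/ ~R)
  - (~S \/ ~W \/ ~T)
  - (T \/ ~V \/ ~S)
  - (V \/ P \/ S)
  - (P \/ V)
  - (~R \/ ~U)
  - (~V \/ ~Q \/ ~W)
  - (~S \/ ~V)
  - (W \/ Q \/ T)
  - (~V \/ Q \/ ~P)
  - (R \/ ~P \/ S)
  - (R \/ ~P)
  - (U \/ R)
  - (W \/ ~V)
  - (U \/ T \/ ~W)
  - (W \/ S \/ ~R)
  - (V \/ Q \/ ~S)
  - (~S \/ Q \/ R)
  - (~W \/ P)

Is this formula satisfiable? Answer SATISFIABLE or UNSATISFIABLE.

SATISFIABLE

Branch on P: take P = True.
  then R is forced to True.
  then Q is forced to True.
  then U is forced to False.
  then W is forced to False.
  then V is forced to False.
  then S is forced to True.
T is now unconstrained; take T = False.
So P = 1, Q = 1, R = 1, S = 1, T = 0, U = 0, V = 0, W = 0 is a satisfying assignment.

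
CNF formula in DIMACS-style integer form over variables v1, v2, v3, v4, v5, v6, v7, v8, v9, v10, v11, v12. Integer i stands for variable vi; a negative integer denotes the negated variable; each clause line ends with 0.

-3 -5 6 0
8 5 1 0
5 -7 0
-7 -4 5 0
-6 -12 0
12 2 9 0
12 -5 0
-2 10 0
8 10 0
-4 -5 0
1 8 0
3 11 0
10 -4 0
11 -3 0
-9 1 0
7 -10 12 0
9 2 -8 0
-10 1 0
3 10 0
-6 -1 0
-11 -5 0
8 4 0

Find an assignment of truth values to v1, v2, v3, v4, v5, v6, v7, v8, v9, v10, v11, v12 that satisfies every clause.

v1=T, v2=F, v3=T, v4=T, v5=F, v6=F, v7=F, v8=T, v9=T, v10=T, v11=T, v12=T

Branch on v1: take v1 = True.
  then v6 is forced to False.
Try v2 = False.
Try v3 = True.
  then v5 is forced to False.
  then v7 is forced to False.
  then v11 is forced to True.
The remaining clauses are satisfied by v4 = True, v8 = True, v9 = True, v10 = True, v12 = True.
Every clause has at least one true literal under this assignment.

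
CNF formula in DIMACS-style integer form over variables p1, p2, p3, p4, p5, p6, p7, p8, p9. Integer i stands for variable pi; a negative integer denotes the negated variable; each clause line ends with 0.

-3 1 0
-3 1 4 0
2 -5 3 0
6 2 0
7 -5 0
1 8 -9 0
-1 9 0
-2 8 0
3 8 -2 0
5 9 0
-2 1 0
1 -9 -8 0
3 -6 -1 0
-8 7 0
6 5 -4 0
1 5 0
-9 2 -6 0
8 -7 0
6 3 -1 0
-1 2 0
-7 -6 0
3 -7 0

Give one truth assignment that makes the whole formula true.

Try p1 = True.
  then p9 is forced to True.
  then p2 is forced to True.
  then p8 is forced to True.
  then p7 is forced to True.
  then p6 is forced to False.
  then p3 is forced to True.
The remaining clauses are satisfied by p4 = False, p5 = False.
Check each clause:
  1. (p1 OR NOT p3) — p1 is true.
  2. (p4 OR NOT p3 OR p1) — p1 is true.
  3. (NOT p5 OR p3 OR p2) — p3 is true.
  4. (p2 OR p6) — p2 is true.
  5. (NOT p5 OR p7) — NOT p5 is true.
  6. (p8 OR p1 OR NOT p9) — p8 is true.
  7. (p9 OR NOT p1) — p9 is true.
  8. (p8 OR NOT p2) — p8 is true.
  9. (NOT p2 OR p8 OR p3) — p8 is true.
  10. (p9 OR p5) — p9 is true.
  11. (p1 OR NOT p2) — p1 is true.
  12. (NOT p8 OR NOT p9 OR p1) — p1 is true.
  13. (p3 OR NOT p6 OR NOT p1) — NOT p6 is true.
  14. (NOT p8 OR p7) — p7 is true.
  15. (p6 OR p5 OR NOT p4) — NOT p4 is true.
  16. (p5 OR p1) — p1 is true.
  17. (NOT p9 OR NOT p6 OR p2) — NOT p6 is true.
  18. (NOT p7 OR p8) — p8 is true.
  19. (p6 OR p3 OR NOT p1) — p3 is true.
  20. (NOT p1 OR p2) — p2 is true.
  21. (NOT p6 OR NOT p7) — NOT p6 is true.
  22. (NOT p7 OR p3) — p3 is true.

p1=T, p2=T, p3=T, p4=F, p5=F, p6=F, p7=T, p8=T, p9=T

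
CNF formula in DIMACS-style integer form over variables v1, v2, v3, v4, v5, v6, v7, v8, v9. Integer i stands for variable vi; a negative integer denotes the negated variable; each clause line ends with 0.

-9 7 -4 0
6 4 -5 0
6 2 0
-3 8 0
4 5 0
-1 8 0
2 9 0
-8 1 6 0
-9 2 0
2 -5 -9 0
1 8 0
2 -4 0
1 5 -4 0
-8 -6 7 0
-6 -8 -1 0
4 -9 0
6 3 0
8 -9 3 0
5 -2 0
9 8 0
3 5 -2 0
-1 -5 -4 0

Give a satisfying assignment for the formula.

v1=False, v2=True, v3=True, v4=True, v5=True, v6=True, v7=True, v8=True, v9=True

Check each clause:
  1. (v7 || !v4 || !v9) — v7 is true.
  2. (v6 || !v5 || v4) — v4 is true.
  3. (v6 || v2) — v2 is true.
  4. (v8 || !v3) — v8 is true.
  5. (v4 || v5) — v4 is true.
  6. (!v1 || v8) — v8 is true.
  7. (v9 || v2) — v9 is true.
  8. (!v8 || v6 || v1) — v6 is true.
  9. (v2 || !v9) — v2 is true.
  10. (!v5 || v2 || !v9) — v2 is true.
  11. (v1 || v8) — v8 is true.
  12. (v2 || !v4) — v2 is true.
  13. (v1 || v5 || !v4) — v5 is true.
  14. (!v6 || v7 || !v8) — v7 is true.
  15. (!v6 || !v1 || !v8) — !v1 is true.
  16. (v4 || !v9) — v4 is true.
  17. (v3 || v6) — v3 is true.
  18. (!v9 || v3 || v8) — v8 is true.
  19. (v5 || !v2) — v5 is true.
  20. (v8 || v9) — v8 is true.
  21. (v5 || v3 || !v2) — v3 is true.
  22. (!v1 || !v5 || !v4) — !v1 is true.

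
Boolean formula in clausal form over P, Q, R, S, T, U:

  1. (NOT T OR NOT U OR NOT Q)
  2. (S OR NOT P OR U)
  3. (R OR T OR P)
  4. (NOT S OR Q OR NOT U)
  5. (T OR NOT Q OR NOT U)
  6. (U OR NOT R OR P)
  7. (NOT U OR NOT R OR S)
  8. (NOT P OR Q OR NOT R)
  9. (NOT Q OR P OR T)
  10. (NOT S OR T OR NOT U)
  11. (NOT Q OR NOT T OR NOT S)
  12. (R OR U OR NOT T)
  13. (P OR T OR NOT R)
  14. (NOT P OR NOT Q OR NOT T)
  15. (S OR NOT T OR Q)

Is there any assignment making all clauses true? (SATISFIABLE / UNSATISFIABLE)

Try P = True.
Try Q = True.
  then T is forced to False.
  then U is forced to False.
  then S is forced to True.
R is now unconstrained; take R = True.
Every clause has at least one true literal under this assignment.
So P=True, Q=True, R=True, S=True, T=False, U=False is a satisfying assignment.

SATISFIABLE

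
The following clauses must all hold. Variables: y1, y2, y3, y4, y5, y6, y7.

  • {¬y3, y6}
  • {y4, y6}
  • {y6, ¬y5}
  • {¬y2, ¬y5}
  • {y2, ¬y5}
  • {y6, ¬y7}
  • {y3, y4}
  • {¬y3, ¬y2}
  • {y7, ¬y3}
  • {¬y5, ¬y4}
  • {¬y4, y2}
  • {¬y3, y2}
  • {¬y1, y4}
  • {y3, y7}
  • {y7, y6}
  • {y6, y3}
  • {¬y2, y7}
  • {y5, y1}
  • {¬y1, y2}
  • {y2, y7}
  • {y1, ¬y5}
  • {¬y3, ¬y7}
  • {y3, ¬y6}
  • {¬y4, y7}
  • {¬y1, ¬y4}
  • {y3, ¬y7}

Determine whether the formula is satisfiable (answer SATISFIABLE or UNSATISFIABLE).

UNSATISFIABLE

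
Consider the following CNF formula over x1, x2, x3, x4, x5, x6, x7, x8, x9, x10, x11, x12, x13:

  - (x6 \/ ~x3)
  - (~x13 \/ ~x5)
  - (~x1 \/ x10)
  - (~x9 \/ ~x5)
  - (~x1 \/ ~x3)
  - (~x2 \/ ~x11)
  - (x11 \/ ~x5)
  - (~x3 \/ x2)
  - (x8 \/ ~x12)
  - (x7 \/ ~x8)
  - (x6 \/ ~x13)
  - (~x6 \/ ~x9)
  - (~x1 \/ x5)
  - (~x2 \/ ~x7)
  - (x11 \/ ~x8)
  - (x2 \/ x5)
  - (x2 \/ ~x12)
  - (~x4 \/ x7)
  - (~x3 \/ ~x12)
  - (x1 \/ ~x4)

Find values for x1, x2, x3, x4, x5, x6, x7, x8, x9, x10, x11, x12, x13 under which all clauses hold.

x1=F, x2=F, x3=F, x4=F, x5=T, x6=F, x7=T, x8=T, x9=F, x10=T, x11=T, x12=F, x13=F

Pure literal: x3 appears only negated; assign x3 = False.
x4 occurs only negated in the remaining clauses — set x4 = False.
Branch on x1: take x1 = False.
Set x2 = False and propagate.
  then x5 is forced to True.
  then x13 is forced to False.
  then x9 is forced to False.
  then x11 is forced to True.
  then x12 is forced to False.
The remaining clauses are satisfied by x6 = False, x7 = True, x8 = True, x10 = True.
Every clause has at least one true literal under this assignment.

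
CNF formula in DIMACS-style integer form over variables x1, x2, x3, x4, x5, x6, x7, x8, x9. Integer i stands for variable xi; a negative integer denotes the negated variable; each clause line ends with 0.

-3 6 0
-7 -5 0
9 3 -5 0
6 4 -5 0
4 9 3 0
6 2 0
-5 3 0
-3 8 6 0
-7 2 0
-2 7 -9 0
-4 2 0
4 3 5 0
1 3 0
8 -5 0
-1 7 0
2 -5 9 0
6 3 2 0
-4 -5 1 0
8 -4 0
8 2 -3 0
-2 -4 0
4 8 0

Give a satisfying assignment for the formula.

Pure literal: x6 appears only positively; assign x6 = True.
x8 occurs only positively in the remaining clauses — set x8 = True.
Set x1 = False and propagate.
  then x3 is forced to True.
For the remaining variables, x2 = True, x4 = False, x5 = False, x7 = False, x9 = False works.
Every clause has at least one true literal under this assignment.

x1=False, x2=True, x3=True, x4=False, x5=False, x6=True, x7=False, x8=True, x9=False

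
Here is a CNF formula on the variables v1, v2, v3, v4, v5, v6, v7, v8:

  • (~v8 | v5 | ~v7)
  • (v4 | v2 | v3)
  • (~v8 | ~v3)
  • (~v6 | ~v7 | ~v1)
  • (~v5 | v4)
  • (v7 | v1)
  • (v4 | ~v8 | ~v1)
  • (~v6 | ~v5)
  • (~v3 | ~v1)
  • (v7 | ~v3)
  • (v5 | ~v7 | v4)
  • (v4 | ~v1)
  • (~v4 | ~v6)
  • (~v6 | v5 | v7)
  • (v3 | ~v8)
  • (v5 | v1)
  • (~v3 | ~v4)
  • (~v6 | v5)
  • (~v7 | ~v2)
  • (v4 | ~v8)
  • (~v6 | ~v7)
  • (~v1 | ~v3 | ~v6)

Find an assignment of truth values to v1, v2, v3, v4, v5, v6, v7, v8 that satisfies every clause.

Pure literal: v6 appears only negated; assign v6 = False.
Pure literal: v8 appears only negated; assign v8 = False.
Try v1 = True.
  then v3 is forced to False.
  then v4 is forced to True.
Set v2 = False and propagate.
v5, v7 are now unconstrained; take v5 = True, v7 = False.

v1=T  v2=F  v3=F  v4=T  v5=T  v6=F  v7=F  v8=F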